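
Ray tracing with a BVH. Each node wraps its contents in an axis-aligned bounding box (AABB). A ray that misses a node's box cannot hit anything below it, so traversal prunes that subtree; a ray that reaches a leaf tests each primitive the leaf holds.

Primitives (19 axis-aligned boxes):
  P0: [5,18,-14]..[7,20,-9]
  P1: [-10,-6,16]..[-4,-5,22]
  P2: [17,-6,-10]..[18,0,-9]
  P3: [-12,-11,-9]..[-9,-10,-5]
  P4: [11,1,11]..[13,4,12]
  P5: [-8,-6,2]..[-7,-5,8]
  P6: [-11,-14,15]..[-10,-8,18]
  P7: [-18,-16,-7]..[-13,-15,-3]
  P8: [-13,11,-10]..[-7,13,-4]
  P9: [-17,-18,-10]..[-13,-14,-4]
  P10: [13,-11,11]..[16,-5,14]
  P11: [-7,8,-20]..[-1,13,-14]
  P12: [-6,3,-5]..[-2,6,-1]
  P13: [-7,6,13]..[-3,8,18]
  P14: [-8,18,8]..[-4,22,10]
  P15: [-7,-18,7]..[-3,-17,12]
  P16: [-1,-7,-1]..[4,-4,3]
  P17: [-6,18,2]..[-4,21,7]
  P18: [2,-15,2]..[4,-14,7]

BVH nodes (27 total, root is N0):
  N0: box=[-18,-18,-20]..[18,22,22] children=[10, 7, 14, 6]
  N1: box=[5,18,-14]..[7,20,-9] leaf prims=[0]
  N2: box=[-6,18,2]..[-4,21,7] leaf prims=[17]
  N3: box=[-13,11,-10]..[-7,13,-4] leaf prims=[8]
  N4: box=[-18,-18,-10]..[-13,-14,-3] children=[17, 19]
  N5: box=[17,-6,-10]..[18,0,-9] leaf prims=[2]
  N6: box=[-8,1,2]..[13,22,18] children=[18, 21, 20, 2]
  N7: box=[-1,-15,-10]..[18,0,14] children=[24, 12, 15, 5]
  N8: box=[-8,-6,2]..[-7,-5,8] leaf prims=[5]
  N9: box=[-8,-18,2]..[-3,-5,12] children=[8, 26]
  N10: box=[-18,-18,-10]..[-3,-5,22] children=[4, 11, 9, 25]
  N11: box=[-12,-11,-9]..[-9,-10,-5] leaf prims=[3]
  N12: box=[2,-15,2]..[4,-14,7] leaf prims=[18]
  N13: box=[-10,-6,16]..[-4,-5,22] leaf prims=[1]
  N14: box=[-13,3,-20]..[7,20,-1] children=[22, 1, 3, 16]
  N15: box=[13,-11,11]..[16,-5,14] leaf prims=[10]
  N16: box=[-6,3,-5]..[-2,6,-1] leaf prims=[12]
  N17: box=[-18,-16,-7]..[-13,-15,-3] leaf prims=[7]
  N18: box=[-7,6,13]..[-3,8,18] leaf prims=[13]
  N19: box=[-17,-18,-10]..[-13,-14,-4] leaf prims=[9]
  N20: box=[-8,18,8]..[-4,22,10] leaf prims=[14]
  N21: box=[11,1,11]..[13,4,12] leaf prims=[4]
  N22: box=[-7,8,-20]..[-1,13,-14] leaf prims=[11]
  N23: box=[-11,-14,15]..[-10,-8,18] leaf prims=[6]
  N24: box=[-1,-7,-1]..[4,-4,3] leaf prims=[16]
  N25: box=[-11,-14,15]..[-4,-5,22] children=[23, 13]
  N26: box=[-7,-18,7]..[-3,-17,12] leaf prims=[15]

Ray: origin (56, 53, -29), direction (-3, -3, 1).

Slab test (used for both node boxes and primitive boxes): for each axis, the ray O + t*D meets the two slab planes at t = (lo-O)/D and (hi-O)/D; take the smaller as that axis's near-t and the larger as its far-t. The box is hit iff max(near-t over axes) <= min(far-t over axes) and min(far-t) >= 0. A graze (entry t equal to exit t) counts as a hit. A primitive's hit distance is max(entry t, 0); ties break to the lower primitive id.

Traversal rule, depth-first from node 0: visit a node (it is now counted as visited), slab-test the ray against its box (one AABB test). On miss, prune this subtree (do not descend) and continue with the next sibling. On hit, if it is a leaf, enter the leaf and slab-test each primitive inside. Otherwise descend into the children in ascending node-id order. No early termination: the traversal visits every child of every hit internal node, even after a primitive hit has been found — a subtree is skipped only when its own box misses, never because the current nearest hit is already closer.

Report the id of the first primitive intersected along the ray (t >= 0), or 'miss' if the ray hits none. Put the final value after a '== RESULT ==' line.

Traverse from the root:
N0 x:[38/3,74/3] y:[31/3,71/3] z:[9,51] -> hit [38/3,71/3], descend [6, 7, 10, 14]
  N6 x:[43/3,64/3] y:[31/3,52/3] z:[31,47] -> miss, prune
  N7 x:[38/3,19] y:[53/3,68/3] z:[19,43] -> hit [19,19], descend [5, 12, 15, 24]
    N5 x:[38/3,13] y:[53/3,59/3] z:[19,20] -> miss, prune
    N12 x:[52/3,18] y:[67/3,68/3] z:[31,36] -> miss, prune
    N15 x:[40/3,43/3] y:[58/3,64/3] z:[40,43] -> miss, prune
    N24 x:[52/3,19] y:[19,20] z:[28,32] -> miss, prune
  N10 x:[59/3,74/3] y:[58/3,71/3] z:[19,51] -> hit [59/3,71/3], descend [4, 9, 11, 25]
    N4 x:[23,74/3] y:[67/3,71/3] z:[19,26] -> hit [23,71/3], descend [17, 19]
      N17 x:[23,74/3] y:[68/3,23] z:[22,26] -> hit [23,23] leaf, test {P7@t=23}
      N19 x:[23,73/3] y:[67/3,71/3] z:[19,25] -> hit [23,71/3] leaf, test {P9@t=23}
    N9 x:[59/3,64/3] y:[58/3,71/3] z:[31,41] -> miss, prune
    N11 x:[65/3,68/3] y:[21,64/3] z:[20,24] -> miss, prune
    N25 x:[20,67/3] y:[58/3,67/3] z:[44,51] -> miss, prune
  N14 x:[49/3,23] y:[11,50/3] z:[9,28] -> hit [49/3,50/3], descend [1, 3, 16, 22]
    N1 x:[49/3,17] y:[11,35/3] z:[15,20] -> miss, prune
    N3 x:[21,23] y:[40/3,14] z:[19,25] -> miss, prune
    N16 x:[58/3,62/3] y:[47/3,50/3] z:[24,28] -> miss, prune
    N22 x:[19,21] y:[40/3,15] z:[9,15] -> miss, prune

order=[0, 6, 7, 5, 12, 15, 24, 10, 4, 17, 19, 9, 11, 25, 14, 1, 3, 16, 22]  |boxes|=19  |leaves|=2  hit=P7

== RESULT ==
7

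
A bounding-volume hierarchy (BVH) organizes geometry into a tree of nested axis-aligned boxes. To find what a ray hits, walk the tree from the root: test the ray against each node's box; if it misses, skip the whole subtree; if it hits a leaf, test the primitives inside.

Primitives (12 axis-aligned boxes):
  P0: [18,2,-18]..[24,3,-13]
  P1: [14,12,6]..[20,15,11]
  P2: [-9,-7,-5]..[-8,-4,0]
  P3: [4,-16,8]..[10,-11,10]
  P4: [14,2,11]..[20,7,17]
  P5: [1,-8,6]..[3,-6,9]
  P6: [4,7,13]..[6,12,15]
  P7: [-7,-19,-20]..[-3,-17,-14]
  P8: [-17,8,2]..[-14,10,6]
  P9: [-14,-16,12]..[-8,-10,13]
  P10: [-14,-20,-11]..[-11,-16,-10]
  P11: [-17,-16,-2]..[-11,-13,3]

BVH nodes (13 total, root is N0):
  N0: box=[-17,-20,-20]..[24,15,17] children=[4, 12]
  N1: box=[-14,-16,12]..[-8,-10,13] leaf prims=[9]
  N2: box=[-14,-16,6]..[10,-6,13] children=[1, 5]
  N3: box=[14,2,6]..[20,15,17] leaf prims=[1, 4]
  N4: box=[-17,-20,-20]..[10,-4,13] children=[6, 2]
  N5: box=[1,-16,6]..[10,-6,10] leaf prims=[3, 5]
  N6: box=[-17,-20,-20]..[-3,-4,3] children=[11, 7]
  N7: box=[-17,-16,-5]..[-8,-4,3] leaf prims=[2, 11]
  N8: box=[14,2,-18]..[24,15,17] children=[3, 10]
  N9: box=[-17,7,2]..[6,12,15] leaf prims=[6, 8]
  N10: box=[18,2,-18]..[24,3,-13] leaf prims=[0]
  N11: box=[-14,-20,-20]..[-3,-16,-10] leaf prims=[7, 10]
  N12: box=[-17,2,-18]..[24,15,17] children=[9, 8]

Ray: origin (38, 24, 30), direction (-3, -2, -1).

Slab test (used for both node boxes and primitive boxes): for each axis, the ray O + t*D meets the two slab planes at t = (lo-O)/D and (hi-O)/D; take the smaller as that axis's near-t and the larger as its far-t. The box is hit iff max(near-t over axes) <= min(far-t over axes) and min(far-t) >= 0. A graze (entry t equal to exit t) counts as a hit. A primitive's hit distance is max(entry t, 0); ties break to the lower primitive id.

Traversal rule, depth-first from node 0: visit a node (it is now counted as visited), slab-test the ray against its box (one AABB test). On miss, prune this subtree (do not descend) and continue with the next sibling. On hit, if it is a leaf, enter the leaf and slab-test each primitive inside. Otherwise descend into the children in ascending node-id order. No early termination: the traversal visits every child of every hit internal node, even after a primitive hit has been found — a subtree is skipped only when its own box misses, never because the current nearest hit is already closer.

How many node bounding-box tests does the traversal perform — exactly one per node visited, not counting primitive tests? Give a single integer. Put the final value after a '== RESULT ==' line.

Walk:
N0 x:[14/3,55/3] y:[9/2,22] z:[13,50] -> hit [13,55/3], descend [4, 12]
  N4 x:[28/3,55/3] y:[14,22] z:[17,50] -> hit [17,55/3], descend [2, 6]
    N2 x:[28/3,52/3] y:[15,20] z:[17,24] -> hit [17,52/3], descend [1, 5]
      N1 x:[46/3,52/3] y:[17,20] z:[17,18] -> hit [17,52/3] leaf, test {P9@t=17}
      N5 x:[28/3,37/3] y:[15,20] z:[20,24] -> miss, prune
    N6 x:[41/3,55/3] y:[14,22] z:[27,50] -> miss, prune
  N12 x:[14/3,55/3] y:[9/2,11] z:[13,48] -> miss, prune

7 AABB tests over nodes [0, 4, 2, 1, 5, 6, 12]; 1 leaf entered; closest P9.

== RESULT ==
7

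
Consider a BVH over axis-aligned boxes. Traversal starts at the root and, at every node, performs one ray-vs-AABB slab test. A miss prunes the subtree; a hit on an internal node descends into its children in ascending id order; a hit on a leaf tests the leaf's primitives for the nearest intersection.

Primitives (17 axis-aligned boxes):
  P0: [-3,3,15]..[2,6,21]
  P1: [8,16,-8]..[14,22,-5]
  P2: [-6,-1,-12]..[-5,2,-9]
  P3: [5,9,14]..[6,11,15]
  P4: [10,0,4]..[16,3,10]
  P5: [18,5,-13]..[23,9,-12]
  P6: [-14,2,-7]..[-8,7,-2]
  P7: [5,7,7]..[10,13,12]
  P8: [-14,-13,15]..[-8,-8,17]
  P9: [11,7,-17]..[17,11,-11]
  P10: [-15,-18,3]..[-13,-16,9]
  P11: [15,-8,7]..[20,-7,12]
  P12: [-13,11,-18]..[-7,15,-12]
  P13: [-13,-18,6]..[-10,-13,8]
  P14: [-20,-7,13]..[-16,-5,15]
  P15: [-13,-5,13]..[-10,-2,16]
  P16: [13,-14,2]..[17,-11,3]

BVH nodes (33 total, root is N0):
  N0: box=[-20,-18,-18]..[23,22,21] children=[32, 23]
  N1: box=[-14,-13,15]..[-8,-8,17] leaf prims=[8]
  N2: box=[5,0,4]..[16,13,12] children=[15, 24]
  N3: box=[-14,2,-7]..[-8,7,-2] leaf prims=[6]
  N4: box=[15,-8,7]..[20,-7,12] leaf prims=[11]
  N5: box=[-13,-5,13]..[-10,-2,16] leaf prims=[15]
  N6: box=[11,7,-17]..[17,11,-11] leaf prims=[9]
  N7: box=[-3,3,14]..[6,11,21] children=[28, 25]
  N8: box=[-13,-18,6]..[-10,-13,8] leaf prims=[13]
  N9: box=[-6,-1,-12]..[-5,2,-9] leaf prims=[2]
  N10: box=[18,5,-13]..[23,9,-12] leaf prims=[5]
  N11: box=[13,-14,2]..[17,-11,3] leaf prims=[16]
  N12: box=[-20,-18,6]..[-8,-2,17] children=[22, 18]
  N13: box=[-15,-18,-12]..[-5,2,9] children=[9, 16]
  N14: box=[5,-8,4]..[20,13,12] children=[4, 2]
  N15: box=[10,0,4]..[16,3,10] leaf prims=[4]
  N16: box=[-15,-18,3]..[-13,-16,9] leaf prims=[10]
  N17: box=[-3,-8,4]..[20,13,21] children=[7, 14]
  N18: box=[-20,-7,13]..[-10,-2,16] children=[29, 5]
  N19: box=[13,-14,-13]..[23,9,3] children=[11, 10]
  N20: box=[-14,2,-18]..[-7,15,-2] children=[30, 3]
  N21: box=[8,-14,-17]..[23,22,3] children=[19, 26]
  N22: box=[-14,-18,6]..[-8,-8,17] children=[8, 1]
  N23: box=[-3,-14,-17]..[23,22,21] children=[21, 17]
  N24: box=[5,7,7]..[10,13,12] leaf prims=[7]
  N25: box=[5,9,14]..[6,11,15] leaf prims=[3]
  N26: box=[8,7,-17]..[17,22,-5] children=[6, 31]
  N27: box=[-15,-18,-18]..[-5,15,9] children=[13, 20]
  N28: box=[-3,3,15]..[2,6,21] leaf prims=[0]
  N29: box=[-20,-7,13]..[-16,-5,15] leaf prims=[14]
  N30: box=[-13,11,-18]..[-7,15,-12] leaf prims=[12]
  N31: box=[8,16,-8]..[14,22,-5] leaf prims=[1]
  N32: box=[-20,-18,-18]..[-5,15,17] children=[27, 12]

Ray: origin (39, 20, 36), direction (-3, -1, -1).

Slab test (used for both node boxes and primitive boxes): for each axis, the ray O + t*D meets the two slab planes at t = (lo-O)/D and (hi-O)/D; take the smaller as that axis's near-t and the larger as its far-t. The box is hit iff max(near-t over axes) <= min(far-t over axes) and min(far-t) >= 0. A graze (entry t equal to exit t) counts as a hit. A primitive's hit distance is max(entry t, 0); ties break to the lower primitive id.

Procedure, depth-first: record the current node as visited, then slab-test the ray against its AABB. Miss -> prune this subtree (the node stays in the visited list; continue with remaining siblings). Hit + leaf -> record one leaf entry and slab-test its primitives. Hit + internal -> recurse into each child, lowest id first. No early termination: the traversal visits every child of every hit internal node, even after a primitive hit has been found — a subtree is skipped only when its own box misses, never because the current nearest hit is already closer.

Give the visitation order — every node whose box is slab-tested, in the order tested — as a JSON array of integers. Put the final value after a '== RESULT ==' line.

Traverse from the root:
N0 x:[16/3,59/3] y:[-2,38] z:[15,54] -> hit [15,59/3], descend [23, 32]
  N23 x:[16/3,14] y:[-2,34] z:[15,53] -> miss, prune
  N32 x:[44/3,59/3] y:[5,38] z:[19,54] -> hit [19,59/3], descend [12, 27]
    N12 x:[47/3,59/3] y:[22,38] z:[19,30] -> miss, prune
    N27 x:[44/3,18] y:[5,38] z:[27,54] -> miss, prune

order=[0, 23, 32, 12, 27]  |boxes|=5  |leaves|=0  hit=miss

== RESULT ==
[0, 23, 32, 12, 27]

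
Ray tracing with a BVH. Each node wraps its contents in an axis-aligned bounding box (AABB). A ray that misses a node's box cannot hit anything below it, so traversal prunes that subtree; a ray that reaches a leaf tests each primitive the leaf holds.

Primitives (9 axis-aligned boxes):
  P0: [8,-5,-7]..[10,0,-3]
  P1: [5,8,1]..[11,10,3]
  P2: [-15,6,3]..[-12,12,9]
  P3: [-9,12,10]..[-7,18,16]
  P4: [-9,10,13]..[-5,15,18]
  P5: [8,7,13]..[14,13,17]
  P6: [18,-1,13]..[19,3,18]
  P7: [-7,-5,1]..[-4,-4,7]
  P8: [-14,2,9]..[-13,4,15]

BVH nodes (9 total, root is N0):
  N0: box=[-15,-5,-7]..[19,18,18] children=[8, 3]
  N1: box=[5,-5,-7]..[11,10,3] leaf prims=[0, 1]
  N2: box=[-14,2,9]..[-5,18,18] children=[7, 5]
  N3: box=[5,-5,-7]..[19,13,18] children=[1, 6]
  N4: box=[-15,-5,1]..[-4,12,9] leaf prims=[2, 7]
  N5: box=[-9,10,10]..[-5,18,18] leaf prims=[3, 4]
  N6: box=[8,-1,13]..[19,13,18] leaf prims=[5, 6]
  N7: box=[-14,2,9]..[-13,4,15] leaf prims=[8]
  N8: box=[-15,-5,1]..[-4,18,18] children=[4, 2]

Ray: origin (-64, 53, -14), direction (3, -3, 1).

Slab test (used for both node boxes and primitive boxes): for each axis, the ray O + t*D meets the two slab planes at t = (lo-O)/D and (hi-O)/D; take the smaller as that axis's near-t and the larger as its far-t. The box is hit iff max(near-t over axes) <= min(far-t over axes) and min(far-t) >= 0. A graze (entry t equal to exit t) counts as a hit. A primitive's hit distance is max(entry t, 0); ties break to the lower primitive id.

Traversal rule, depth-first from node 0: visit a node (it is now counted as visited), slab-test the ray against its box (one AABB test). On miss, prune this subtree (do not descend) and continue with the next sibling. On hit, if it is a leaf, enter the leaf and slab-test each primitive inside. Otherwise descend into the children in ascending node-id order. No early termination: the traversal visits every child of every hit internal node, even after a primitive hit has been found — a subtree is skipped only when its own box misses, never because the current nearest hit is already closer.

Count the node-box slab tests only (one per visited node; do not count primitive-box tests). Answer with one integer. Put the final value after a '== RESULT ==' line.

Walk:
N0 x:[49/3,83/3] y:[35/3,58/3] z:[7,32] -> hit [49/3,58/3], descend [3, 8]
  N3 x:[23,83/3] y:[40/3,58/3] z:[7,32] -> miss, prune
  N8 x:[49/3,20] y:[35/3,58/3] z:[15,32] -> hit [49/3,58/3], descend [2, 4]
    N2 x:[50/3,59/3] y:[35/3,17] z:[23,32] -> miss, prune
    N4 x:[49/3,20] y:[41/3,58/3] z:[15,23] -> hit [49/3,58/3] leaf, test {P2(miss), P7@t=19}

Summary -> nodes [0, 3, 8, 2, 4]; box-tests=5; leaf-entries=1; first=P7

== RESULT ==
5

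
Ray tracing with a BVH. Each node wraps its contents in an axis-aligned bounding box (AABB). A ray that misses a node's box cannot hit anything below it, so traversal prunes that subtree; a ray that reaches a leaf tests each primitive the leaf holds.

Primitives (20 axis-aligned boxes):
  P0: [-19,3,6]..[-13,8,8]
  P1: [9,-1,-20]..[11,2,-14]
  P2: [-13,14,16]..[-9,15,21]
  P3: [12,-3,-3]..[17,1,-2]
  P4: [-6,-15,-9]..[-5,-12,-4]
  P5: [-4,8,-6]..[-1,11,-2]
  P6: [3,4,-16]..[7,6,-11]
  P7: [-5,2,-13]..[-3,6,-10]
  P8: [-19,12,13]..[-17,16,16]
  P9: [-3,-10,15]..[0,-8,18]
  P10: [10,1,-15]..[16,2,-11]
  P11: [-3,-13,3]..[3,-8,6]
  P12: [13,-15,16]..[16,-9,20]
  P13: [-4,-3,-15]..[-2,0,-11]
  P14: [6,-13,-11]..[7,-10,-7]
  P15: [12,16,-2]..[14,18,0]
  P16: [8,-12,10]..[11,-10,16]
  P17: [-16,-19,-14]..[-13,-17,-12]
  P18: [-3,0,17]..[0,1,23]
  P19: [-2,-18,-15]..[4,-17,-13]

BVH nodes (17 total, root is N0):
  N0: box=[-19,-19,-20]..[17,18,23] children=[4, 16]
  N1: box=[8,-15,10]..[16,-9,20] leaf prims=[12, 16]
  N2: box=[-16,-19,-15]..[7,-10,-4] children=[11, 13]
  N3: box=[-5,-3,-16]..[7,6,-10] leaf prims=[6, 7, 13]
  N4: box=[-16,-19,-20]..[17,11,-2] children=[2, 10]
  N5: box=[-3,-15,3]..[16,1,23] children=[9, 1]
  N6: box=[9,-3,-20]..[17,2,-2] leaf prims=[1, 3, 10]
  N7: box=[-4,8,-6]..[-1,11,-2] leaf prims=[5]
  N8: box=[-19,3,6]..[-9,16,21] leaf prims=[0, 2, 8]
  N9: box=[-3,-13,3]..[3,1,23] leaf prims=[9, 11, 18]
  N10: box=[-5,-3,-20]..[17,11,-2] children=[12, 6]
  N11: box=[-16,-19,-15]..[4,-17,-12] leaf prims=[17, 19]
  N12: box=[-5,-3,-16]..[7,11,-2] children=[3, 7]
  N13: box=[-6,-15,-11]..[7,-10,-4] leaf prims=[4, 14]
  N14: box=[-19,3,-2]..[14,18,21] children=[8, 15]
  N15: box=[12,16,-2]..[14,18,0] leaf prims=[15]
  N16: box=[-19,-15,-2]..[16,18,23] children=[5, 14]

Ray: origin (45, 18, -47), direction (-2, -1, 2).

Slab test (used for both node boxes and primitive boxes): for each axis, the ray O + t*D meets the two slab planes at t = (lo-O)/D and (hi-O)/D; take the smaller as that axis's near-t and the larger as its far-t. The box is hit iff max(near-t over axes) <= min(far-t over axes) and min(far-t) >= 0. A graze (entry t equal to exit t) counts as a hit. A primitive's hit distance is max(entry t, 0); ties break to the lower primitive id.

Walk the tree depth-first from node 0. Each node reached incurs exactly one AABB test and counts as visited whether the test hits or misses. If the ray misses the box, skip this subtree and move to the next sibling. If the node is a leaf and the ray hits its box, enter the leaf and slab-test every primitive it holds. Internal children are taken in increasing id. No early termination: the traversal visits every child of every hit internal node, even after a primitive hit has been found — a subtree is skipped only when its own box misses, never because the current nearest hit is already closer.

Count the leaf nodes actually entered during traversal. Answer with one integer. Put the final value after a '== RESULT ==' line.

Walk:
N0 x:[14,32] y:[0,37] z:[27/2,35] -> hit [14,32], descend [4, 16]
  N4 x:[14,61/2] y:[7,37] z:[27/2,45/2] -> hit [14,45/2], descend [2, 10]
    N2 x:[19,61/2] y:[28,37] z:[16,43/2] -> miss, prune
    N10 x:[14,25] y:[7,21] z:[27/2,45/2] -> hit [14,21], descend [6, 12]
      N6 x:[14,18] y:[16,21] z:[27/2,45/2] -> hit [16,18] leaf, test {P1(miss), P3(miss), P10@t=16}
      N12 x:[19,25] y:[7,21] z:[31/2,45/2] -> hit [19,21], descend [3, 7]
        N3 x:[19,25] y:[12,21] z:[31/2,37/2] -> miss, prune
        N7 x:[23,49/2] y:[7,10] z:[41/2,45/2] -> miss, prune
  N16 x:[29/2,32] y:[0,33] z:[45/2,35] -> hit [45/2,32], descend [5, 14]
    N5 x:[29/2,24] y:[17,33] z:[25,35] -> miss, prune
    N14 x:[31/2,32] y:[0,15] z:[45/2,34] -> miss, prune

Visited [0, 4, 2, 10, 6, 12, 3, 7, 16, 5, 14]. Tests: 11 box, 1 leaf. Nearest: P10.

== RESULT ==
1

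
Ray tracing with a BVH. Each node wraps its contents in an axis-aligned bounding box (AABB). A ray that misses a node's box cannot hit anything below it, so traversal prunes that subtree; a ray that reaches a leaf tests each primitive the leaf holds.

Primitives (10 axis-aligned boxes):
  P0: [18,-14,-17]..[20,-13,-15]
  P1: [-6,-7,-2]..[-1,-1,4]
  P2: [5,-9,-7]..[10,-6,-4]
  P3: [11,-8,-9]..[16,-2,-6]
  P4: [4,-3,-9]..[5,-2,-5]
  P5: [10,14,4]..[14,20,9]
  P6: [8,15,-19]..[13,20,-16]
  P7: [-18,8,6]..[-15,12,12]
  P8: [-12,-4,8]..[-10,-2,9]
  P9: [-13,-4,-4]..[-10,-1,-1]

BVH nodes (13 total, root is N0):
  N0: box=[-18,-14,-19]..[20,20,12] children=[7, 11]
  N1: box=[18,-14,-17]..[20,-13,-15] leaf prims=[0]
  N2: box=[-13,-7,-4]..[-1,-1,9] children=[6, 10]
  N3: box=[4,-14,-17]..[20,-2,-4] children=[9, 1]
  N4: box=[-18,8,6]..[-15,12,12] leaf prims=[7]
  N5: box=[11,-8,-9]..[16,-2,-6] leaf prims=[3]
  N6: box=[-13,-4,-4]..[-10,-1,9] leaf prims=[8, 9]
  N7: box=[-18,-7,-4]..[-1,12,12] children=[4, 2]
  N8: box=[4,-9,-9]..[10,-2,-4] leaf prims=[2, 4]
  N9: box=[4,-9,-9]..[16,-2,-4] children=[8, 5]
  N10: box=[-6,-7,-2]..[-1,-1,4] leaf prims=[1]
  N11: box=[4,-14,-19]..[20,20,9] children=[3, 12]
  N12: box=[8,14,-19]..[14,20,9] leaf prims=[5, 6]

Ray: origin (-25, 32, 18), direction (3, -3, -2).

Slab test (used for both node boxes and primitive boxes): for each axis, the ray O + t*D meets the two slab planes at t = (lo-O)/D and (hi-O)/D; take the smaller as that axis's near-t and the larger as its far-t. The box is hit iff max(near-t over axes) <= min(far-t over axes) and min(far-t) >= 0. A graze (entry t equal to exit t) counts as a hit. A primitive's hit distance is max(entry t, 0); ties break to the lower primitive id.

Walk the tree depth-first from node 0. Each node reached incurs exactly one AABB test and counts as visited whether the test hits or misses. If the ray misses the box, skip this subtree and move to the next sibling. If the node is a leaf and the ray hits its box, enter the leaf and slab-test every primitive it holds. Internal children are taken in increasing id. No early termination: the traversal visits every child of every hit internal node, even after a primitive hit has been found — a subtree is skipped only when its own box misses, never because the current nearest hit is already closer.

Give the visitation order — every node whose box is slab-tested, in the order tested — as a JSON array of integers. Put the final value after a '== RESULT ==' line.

Traverse from the root:
N0 x:[7/3,15] y:[4,46/3] z:[3,37/2] -> hit [4,15], descend [7, 11]
  N7 x:[7/3,8] y:[20/3,13] z:[3,11] -> hit [20/3,8], descend [2, 4]
    N2 x:[4,8] y:[11,13] z:[9/2,11] -> miss, prune
    N4 x:[7/3,10/3] y:[20/3,8] z:[3,6] -> miss, prune
  N11 x:[29/3,15] y:[4,46/3] z:[9/2,37/2] -> hit [29/3,15], descend [3, 12]
    N3 x:[29/3,15] y:[34/3,46/3] z:[11,35/2] -> hit [34/3,15], descend [1, 9]
      N1 x:[43/3,15] y:[15,46/3] z:[33/2,35/2] -> miss, prune
      N9 x:[29/3,41/3] y:[34/3,41/3] z:[11,27/2] -> hit [34/3,27/2], descend [5, 8]
        N5 x:[12,41/3] y:[34/3,40/3] z:[12,27/2] -> hit [12,40/3] leaf, test {P3@t=12}
        N8 x:[29/3,35/3] y:[34/3,41/3] z:[11,27/2] -> hit [34/3,35/3] leaf, test {P2(miss), P4(miss)}
    N12 x:[11,13] y:[4,6] z:[9/2,37/2] -> miss, prune

order=[0, 7, 2, 4, 11, 3, 1, 9, 5, 8, 12]  |boxes|=11  |leaves|=2  hit=P3

== RESULT ==
[0, 7, 2, 4, 11, 3, 1, 9, 5, 8, 12]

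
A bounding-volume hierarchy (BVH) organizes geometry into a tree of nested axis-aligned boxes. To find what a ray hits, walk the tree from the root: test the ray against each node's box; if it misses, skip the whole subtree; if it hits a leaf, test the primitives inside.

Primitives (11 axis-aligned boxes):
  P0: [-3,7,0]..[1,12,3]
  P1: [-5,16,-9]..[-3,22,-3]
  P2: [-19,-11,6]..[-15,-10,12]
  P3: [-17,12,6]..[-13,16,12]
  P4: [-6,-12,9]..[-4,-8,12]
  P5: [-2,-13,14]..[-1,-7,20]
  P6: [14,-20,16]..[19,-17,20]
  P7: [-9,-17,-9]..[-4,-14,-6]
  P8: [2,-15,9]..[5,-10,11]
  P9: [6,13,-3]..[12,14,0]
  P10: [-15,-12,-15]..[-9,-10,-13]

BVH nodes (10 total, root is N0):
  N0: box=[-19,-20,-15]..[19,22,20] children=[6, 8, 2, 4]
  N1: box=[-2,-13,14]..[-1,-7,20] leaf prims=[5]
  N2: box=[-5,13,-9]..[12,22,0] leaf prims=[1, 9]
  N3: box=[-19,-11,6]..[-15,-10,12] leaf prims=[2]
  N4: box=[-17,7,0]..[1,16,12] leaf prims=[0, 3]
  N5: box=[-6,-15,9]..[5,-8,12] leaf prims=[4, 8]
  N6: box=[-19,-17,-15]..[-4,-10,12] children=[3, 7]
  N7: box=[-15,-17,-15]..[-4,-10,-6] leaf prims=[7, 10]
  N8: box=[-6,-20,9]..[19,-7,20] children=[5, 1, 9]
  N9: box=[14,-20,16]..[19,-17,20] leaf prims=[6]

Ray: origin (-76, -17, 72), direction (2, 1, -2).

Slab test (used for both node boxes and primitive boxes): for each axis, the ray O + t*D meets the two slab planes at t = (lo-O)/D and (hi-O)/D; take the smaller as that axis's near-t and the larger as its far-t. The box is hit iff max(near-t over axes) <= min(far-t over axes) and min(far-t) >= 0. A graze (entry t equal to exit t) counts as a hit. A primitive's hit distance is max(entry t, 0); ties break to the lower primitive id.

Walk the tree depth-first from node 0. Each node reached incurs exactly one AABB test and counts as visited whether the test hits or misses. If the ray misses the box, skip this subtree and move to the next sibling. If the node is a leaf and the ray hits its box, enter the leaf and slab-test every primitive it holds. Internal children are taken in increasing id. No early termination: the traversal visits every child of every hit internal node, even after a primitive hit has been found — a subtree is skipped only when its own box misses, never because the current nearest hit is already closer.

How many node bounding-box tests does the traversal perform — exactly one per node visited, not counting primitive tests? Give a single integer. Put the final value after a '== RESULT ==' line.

Trace the traversal:
N0 x:[57/2,95/2] y:[-3,39] z:[26,87/2] -> hit [57/2,39], descend [2, 4, 6, 8]
  N2 x:[71/2,44] y:[30,39] z:[36,81/2] -> hit [36,39] leaf, test {P1(miss), P9(miss)}
  N4 x:[59/2,77/2] y:[24,33] z:[30,36] -> hit [30,33] leaf, test {P0(miss), P3@t=30}
  N6 x:[57/2,36] y:[0,7] z:[30,87/2] -> miss, prune
  N8 x:[35,95/2] y:[-3,10] z:[26,63/2] -> miss, prune

order=[0, 2, 4, 6, 8]  |boxes|=5  |leaves|=2  hit=P3

== RESULT ==
5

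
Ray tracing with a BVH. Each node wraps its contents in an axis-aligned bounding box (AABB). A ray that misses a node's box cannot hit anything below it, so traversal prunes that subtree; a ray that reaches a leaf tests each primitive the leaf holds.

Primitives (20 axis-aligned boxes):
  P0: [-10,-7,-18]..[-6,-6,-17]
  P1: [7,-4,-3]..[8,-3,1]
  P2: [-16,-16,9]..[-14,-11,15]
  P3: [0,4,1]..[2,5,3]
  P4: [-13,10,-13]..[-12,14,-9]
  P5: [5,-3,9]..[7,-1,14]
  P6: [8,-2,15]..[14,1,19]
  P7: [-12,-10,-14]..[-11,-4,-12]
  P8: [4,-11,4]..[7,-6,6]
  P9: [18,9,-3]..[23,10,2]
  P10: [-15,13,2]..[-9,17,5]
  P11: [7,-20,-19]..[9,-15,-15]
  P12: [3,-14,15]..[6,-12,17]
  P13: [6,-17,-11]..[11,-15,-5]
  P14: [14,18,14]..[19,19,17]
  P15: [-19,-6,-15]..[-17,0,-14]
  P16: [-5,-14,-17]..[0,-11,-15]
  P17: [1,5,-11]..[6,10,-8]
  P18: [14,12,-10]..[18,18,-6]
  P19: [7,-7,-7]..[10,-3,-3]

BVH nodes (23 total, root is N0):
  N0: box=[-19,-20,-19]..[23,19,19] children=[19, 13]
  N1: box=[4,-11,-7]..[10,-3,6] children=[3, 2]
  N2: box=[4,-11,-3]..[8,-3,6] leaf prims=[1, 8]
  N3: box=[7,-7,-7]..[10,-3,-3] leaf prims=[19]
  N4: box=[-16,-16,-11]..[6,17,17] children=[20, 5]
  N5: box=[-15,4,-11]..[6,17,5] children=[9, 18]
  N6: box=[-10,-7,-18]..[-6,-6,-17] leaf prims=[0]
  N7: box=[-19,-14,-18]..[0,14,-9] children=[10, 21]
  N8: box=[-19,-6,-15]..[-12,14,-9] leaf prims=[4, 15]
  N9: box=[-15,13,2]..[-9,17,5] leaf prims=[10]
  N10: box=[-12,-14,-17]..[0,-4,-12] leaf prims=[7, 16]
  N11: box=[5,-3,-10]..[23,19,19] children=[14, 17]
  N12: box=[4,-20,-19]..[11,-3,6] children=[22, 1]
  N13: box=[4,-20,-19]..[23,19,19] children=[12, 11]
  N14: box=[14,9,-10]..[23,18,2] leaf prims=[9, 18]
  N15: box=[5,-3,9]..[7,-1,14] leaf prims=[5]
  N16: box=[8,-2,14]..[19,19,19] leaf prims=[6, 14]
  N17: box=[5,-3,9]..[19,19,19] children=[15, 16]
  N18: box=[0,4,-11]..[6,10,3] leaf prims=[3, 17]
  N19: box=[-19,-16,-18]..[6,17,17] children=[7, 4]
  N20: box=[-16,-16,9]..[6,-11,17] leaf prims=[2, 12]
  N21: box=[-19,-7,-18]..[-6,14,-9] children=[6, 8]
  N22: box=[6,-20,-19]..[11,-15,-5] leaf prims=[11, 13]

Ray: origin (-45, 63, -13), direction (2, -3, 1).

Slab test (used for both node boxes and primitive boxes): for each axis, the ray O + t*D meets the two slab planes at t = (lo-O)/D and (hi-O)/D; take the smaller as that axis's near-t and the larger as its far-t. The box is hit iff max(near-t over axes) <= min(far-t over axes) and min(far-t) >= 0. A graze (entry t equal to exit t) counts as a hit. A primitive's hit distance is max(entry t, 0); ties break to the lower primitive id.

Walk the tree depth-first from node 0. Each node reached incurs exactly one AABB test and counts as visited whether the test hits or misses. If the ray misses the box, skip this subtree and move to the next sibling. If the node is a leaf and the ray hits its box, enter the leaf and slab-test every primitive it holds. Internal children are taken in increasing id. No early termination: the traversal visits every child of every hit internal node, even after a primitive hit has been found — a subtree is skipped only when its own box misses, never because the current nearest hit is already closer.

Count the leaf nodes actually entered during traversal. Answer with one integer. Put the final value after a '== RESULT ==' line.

Trace the traversal:
N0 x:[13,34] y:[44/3,83/3] z:[-6,32] -> hit [44/3,83/3], descend [13, 19]
  N13 x:[49/2,34] y:[44/3,83/3] z:[-6,32] -> hit [49/2,83/3], descend [11, 12]
    N11 x:[25,34] y:[44/3,22] z:[3,32] -> miss, prune
    N12 x:[49/2,28] y:[22,83/3] z:[-6,19] -> miss, prune
  N19 x:[13,51/2] y:[46/3,79/3] z:[-5,30] -> hit [46/3,51/2], descend [4, 7]
    N4 x:[29/2,51/2] y:[46/3,79/3] z:[2,30] -> hit [46/3,51/2], descend [5, 20]
      N5 x:[15,51/2] y:[46/3,59/3] z:[2,18] -> hit [46/3,18], descend [9, 18]
        N9 x:[15,18] y:[46/3,50/3] z:[15,18] -> hit [46/3,50/3] leaf, test {P10@t=46/3}
        N18 x:[45/2,51/2] y:[53/3,59/3] z:[2,16] -> miss, prune
      N20 x:[29/2,51/2] y:[74/3,79/3] z:[22,30] -> hit [74/3,51/2] leaf, test {P2(miss), P12(miss)}
    N7 x:[13,45/2] y:[49/3,77/3] z:[-5,4] -> miss, prune

Summary -> nodes [0, 13, 11, 12, 19, 4, 5, 9, 18, 20, 7]; box-tests=11; leaf-entries=2; first=P10

== RESULT ==
2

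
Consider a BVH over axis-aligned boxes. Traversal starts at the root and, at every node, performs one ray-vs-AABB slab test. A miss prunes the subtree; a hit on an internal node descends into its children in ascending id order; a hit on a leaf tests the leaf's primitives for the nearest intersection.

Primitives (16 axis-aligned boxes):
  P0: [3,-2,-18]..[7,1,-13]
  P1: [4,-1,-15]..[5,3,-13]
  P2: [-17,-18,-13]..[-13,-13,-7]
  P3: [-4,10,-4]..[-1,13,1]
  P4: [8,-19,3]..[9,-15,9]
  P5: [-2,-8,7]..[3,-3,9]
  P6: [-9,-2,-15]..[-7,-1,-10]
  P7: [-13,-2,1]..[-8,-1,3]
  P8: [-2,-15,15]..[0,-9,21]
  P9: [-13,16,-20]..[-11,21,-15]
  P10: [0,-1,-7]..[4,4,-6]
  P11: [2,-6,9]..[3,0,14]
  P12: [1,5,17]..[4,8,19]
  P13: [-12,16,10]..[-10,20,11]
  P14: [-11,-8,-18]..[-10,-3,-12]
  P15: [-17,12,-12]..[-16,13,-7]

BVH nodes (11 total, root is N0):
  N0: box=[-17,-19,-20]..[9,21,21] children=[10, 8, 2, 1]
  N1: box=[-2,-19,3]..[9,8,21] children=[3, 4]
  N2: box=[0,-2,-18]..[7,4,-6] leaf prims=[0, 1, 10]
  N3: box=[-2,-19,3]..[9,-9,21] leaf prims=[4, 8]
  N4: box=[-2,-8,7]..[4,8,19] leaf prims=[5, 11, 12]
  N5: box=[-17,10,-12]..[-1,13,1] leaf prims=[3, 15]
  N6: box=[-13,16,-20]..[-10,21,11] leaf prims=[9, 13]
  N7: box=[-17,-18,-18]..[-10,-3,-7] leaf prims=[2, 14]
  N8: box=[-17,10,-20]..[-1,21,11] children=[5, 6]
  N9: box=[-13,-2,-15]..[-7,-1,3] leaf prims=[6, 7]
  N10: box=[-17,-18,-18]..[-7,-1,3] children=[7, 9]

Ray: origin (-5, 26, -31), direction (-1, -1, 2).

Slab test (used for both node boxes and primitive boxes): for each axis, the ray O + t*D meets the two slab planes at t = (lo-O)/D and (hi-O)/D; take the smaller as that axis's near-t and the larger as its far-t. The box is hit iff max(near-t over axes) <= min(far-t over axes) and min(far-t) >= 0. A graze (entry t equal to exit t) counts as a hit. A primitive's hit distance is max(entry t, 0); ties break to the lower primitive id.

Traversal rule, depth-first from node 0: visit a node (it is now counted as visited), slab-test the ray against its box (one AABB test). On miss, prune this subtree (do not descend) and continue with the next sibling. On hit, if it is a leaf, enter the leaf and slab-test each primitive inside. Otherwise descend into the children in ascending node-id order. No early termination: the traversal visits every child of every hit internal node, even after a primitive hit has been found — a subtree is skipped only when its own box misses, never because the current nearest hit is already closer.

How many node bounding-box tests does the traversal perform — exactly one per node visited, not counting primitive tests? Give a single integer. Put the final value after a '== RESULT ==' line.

Walk:
N0 x:[-14,12] y:[5,45] z:[11/2,26] -> hit [11/2,12], descend [1, 2, 8, 10]
  N1 x:[-14,-3] y:[18,45] z:[17,26] -> miss, prune
  N2 x:[-12,-5] y:[22,28] z:[13/2,25/2] -> miss, prune
  N8 x:[-4,12] y:[5,16] z:[11/2,21] -> hit [11/2,12], descend [5, 6]
    N5 x:[-4,12] y:[13,16] z:[19/2,16] -> miss, prune
    N6 x:[5,8] y:[5,10] z:[11/2,21] -> hit [11/2,8] leaf, test {P9@t=6, P13(miss)}
  N10 x:[2,12] y:[27,44] z:[13/2,17] -> miss, prune

Summary -> nodes [0, 1, 2, 8, 5, 6, 10]; box-tests=7; leaf-entries=1; first=P9

== RESULT ==
7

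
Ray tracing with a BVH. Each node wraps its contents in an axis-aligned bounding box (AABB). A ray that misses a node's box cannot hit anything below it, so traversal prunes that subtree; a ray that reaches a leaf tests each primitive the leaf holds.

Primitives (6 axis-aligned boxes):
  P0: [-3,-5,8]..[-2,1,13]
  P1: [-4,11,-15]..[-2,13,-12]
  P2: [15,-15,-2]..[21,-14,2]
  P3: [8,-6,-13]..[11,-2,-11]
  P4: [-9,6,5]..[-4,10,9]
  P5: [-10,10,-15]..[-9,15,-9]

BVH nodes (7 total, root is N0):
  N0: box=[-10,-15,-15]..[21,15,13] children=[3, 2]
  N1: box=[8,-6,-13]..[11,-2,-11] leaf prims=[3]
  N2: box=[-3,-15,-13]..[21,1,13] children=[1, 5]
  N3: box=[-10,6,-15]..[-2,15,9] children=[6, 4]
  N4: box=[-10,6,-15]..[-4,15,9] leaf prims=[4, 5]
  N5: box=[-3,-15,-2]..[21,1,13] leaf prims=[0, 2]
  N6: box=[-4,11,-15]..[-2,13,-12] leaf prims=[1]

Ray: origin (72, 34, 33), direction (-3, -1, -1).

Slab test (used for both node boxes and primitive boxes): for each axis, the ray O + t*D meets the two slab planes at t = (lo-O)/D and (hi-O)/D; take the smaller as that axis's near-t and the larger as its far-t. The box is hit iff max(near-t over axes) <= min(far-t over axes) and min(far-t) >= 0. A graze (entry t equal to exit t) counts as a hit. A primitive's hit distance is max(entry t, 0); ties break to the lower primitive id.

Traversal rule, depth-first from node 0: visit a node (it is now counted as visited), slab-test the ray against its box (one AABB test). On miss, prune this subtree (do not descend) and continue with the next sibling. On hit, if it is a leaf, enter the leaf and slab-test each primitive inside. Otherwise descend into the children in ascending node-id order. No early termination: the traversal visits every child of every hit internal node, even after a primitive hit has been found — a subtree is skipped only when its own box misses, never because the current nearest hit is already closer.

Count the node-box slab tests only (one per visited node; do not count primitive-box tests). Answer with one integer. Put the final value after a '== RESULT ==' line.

Traverse from the root:
N0 x:[17,82/3] y:[19,49] z:[20,48] -> hit [20,82/3], descend [2, 3]
  N2 x:[17,25] y:[33,49] z:[20,46] -> miss, prune
  N3 x:[74/3,82/3] y:[19,28] z:[24,48] -> hit [74/3,82/3], descend [4, 6]
    N4 x:[76/3,82/3] y:[19,28] z:[24,48] -> hit [76/3,82/3] leaf, test {P4@t=76/3, P5(miss)}
    N6 x:[74/3,76/3] y:[21,23] z:[45,48] -> miss, prune

Visited [0, 2, 3, 4, 6]. Tests: 5 box, 1 leaf. Nearest: P4.

== RESULT ==
5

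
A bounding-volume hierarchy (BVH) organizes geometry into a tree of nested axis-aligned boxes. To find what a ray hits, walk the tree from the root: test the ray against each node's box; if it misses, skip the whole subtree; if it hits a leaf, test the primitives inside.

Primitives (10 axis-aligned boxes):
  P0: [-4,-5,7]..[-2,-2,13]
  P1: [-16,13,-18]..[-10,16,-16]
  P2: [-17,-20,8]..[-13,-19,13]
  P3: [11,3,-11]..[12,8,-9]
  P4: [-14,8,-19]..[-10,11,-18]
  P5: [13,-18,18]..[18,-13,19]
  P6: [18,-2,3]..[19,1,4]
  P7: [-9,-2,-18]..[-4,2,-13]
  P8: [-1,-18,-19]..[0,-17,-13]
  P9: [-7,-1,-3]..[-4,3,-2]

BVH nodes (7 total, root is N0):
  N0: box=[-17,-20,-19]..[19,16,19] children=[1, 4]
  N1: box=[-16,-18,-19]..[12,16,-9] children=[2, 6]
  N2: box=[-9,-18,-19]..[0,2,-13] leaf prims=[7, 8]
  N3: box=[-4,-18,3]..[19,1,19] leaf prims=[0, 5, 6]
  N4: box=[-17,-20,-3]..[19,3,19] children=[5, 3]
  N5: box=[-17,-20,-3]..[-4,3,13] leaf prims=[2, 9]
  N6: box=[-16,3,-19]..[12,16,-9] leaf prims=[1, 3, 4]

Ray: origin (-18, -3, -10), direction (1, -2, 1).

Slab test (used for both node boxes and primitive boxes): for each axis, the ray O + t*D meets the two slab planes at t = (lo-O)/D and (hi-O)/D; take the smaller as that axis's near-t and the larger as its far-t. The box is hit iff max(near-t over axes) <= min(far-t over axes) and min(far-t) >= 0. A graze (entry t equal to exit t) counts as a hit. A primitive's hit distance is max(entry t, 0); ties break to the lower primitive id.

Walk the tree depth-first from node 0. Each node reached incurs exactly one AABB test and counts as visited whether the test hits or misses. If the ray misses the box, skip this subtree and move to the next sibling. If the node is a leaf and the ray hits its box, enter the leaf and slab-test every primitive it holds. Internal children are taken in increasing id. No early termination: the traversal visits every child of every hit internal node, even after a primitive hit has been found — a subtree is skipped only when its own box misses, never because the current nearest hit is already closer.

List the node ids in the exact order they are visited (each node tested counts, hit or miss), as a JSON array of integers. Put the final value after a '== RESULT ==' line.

Traverse from the root:
N0 x:[1,37] y:[-19/2,17/2] z:[-9,29] -> hit [1,17/2], descend [1, 4]
  N1 x:[2,30] y:[-19/2,15/2] z:[-9,1] -> miss, prune
  N4 x:[1,37] y:[-3,17/2] z:[7,29] -> hit [7,17/2], descend [3, 5]
    N3 x:[14,37] y:[-2,15/2] z:[13,29] -> miss, prune
    N5 x:[1,14] y:[-3,17/2] z:[7,23] -> hit [7,17/2] leaf, test {P2(miss), P9(miss)}

Visited [0, 1, 4, 3, 5]. Tests: 5 box, 1 leaf. Nearest: miss.

== RESULT ==
[0, 1, 4, 3, 5]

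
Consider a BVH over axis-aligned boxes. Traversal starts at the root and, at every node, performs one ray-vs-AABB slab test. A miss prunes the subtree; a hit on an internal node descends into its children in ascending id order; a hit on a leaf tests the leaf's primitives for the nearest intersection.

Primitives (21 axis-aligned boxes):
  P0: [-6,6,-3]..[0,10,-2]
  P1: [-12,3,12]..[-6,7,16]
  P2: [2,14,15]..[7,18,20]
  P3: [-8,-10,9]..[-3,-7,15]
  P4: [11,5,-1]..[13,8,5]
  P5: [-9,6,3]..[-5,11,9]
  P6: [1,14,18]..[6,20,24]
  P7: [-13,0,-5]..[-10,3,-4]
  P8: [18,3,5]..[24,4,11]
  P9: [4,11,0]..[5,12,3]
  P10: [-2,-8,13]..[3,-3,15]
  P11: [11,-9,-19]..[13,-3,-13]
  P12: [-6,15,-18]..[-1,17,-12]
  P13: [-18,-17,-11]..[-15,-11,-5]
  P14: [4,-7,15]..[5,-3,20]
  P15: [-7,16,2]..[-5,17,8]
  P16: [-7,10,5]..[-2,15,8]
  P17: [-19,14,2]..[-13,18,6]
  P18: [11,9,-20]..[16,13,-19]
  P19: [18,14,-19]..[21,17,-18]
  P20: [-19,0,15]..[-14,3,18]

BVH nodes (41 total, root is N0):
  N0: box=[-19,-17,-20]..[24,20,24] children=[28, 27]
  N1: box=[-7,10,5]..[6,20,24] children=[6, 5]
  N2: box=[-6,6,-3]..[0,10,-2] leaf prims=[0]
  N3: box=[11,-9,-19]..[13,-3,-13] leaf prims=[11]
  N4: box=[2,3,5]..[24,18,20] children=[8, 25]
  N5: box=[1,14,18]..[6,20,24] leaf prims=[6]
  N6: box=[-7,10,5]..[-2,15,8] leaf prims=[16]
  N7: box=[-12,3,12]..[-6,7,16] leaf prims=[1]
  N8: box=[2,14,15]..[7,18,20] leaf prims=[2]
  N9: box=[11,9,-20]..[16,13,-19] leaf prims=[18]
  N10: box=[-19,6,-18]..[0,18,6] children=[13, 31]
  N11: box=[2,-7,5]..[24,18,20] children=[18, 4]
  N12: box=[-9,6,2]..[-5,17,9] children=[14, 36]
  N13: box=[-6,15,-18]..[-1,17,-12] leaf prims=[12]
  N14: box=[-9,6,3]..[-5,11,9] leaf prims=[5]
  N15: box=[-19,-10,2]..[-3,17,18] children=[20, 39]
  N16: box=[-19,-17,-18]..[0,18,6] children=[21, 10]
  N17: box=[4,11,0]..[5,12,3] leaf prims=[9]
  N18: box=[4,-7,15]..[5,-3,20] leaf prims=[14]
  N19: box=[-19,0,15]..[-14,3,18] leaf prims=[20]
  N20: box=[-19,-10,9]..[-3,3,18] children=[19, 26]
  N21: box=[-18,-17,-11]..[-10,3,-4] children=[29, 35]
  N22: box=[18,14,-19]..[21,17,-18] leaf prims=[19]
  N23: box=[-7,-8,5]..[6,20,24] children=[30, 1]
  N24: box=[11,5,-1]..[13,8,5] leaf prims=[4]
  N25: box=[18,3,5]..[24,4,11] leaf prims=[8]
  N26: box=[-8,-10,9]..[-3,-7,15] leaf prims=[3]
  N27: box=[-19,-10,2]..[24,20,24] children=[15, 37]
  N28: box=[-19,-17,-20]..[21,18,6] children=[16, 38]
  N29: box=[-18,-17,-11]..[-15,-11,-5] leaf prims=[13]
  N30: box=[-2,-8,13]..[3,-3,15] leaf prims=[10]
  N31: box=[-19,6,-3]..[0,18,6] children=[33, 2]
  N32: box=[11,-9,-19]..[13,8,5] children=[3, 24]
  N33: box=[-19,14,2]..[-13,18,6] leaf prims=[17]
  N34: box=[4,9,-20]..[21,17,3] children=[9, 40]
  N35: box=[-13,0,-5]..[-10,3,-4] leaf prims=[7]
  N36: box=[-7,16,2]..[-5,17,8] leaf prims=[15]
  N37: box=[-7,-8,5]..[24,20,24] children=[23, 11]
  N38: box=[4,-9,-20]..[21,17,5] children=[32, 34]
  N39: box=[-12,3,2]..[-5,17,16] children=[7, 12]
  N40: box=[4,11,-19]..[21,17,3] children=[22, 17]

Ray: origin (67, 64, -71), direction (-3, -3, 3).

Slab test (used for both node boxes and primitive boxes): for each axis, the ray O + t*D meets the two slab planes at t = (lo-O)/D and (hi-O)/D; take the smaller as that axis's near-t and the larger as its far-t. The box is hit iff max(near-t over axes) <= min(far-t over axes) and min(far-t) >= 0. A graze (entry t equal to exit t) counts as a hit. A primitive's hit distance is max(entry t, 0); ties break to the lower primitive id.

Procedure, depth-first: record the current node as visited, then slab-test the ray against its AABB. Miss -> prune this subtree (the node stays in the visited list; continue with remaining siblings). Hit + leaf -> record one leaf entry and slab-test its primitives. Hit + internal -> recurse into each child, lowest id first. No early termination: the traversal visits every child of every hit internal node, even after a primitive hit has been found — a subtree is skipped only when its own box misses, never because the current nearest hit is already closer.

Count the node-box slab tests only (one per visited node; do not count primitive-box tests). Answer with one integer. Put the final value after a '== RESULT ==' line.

Walk:
N0 x:[43/3,86/3] y:[44/3,27] z:[17,95/3] -> hit [17,27], descend [27, 28]
  N27 x:[43/3,86/3] y:[44/3,74/3] z:[73/3,95/3] -> hit [73/3,74/3], descend [15, 37]
    N15 x:[70/3,86/3] y:[47/3,74/3] z:[73/3,89/3] -> hit [73/3,74/3], descend [20, 39]
      N20 x:[70/3,86/3] y:[61/3,74/3] z:[80/3,89/3] -> miss, prune
      N39 x:[24,79/3] y:[47/3,61/3] z:[73/3,29] -> miss, prune
    N37 x:[43/3,74/3] y:[44/3,24] z:[76/3,95/3] -> miss, prune
  N28 x:[46/3,86/3] y:[46/3,27] z:[17,77/3] -> hit [17,77/3], descend [16, 38]
    N16 x:[67/3,86/3] y:[46/3,27] z:[53/3,77/3] -> hit [67/3,77/3], descend [10, 21]
      N10 x:[67/3,86/3] y:[46/3,58/3] z:[53/3,77/3] -> miss, prune
      N21 x:[77/3,85/3] y:[61/3,27] z:[20,67/3] -> miss, prune
    N38 x:[46/3,21] y:[47/3,73/3] z:[17,76/3] -> hit [17,21], descend [32, 34]
      N32 x:[18,56/3] y:[56/3,73/3] z:[52/3,76/3] -> hit [56/3,56/3], descend [3, 24]
        N3 x:[18,56/3] y:[67/3,73/3] z:[52/3,58/3] -> miss, prune
        N24 x:[18,56/3] y:[56/3,59/3] z:[70/3,76/3] -> miss, prune
      N34 x:[46/3,21] y:[47/3,55/3] z:[17,74/3] -> hit [17,55/3], descend [9, 40]
        N9 x:[17,56/3] y:[17,55/3] z:[17,52/3] -> hit [17,52/3] leaf, test {P18@t=17}
        N40 x:[46/3,21] y:[47/3,53/3] z:[52/3,74/3] -> hit [52/3,53/3], descend [17, 22]
          N17 x:[62/3,21] y:[52/3,53/3] z:[71/3,74/3] -> miss, prune
          N22 x:[46/3,49/3] y:[47/3,50/3] z:[52/3,53/3] -> miss, prune

Visited [0, 27, 15, 20, 39, 37, 28, 16, 10, 21, 38, 32, 3, 24, 34, 9, 40, 17, 22]. Tests: 19 box, 1 leaf. Nearest: P18.

== RESULT ==
19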